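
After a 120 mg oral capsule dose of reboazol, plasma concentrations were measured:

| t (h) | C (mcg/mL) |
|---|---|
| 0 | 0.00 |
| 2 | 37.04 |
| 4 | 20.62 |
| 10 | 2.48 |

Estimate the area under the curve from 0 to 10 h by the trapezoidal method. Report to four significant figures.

AUC = 164.0 mcg/mL·h

Trapezoidal AUC_0→10:
  [0→2]: (0.00+37.04)/2 × 2 = 37.04
  [2→4]: (37.04+20.62)/2 × 2 = 57.66
  [4→10]: (20.62+2.48)/2 × 6 = 69.3
  Sum = 164.0 mcg/mL·h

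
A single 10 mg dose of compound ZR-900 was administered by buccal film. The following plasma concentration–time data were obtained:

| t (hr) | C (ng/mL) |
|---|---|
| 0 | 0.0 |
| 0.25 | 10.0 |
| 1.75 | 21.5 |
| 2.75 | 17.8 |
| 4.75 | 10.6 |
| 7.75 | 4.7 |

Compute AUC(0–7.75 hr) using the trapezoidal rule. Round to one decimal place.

AUC = 95.9 ng/mL·hr

Trapezoidal AUC_0→7.75:
  [0→0.25]: (0.0+10.0)/2 × 0.25 = 1.25
  [0.25→1.75]: (10.0+21.5)/2 × 1.5 = 23.625
  [1.75→2.75]: (21.5+17.8)/2 × 1 = 19.65
  [2.75→4.75]: (17.8+10.6)/2 × 2 = 28.4
  [4.75→7.75]: (10.6+4.7)/2 × 3 = 22.95
  Sum = 95.875 ng/mL·hr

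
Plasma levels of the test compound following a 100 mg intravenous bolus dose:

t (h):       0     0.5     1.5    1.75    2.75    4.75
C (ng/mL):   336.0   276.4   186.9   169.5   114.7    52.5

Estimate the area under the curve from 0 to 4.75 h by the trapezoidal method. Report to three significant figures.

AUC = 739 ng/mL·h

Trapezoidal AUC_0→4.75:
  [0→0.5]: (336.0+276.4)/2 × 0.5 = 153.1
  [0.5→1.5]: (276.4+186.9)/2 × 1 = 231.65
  [1.5→1.75]: (186.9+169.5)/2 × 0.25 = 44.55
  [1.75→2.75]: (169.5+114.7)/2 × 1 = 142.1
  [2.75→4.75]: (114.7+52.5)/2 × 2 = 167.2
  Sum = 738.6 ng/mL·h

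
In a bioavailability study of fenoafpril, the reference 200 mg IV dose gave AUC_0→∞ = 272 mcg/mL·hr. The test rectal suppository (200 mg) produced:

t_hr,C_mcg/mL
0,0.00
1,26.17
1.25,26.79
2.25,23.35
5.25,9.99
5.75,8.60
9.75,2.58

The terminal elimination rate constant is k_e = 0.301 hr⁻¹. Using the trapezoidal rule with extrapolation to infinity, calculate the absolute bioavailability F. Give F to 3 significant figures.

F = 0.479

Trapezoidal AUC_0→9.75 (rectal suppository):
  [0→1]: (0.00+26.17)/2 × 1 = 13.085
  [1→1.25]: (26.17+26.79)/2 × 0.25 = 6.62
  [1.25→2.25]: (26.79+23.35)/2 × 1 = 25.07
  [2.25→5.25]: (23.35+9.99)/2 × 3 = 50.01
  [5.25→5.75]: (9.99+8.60)/2 × 0.5 = 4.6475
  [5.75→9.75]: (8.60+2.58)/2 × 4 = 22.36
  Sum = 121.7925 mcg/mL·hr
Tail: C_last/k_e = 2.58/0.301 = 8.571
AUC_0→∞ (rectal suppository) = 121.7925 + 8.571 = 130.3635 mcg/mL·hr
F = (AUC_ev/D_ev)/(AUC_iv/D_iv) = (130.3635/200)/(272/200) = 0.6518175/1.36 = 0.4793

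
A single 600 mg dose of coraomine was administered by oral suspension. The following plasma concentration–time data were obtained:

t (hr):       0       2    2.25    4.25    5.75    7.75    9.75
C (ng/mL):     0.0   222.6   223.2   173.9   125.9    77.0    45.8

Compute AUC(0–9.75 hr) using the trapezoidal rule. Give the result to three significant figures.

Trapezoidal AUC_0→9.75:
  [0→2]: (0.0+222.6)/2 × 2 = 222.6
  [2→2.25]: (222.6+223.2)/2 × 0.25 = 55.725
  [2.25→4.25]: (223.2+173.9)/2 × 2 = 397.1
  [4.25→5.75]: (173.9+125.9)/2 × 1.5 = 224.85
  [5.75→7.75]: (125.9+77.0)/2 × 2 = 202.9
  [7.75→9.75]: (77.0+45.8)/2 × 2 = 122.8
  Sum = 1225.975 ng/mL·hr

AUC = 1230 ng/mL·hr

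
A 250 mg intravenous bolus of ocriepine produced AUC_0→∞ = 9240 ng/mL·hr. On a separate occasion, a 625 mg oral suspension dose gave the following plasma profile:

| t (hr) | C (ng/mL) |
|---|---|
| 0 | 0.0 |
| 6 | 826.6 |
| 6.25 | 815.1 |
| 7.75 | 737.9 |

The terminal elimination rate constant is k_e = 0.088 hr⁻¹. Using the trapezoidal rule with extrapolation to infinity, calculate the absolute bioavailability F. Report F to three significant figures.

Trapezoidal AUC_0→7.75 (oral suspension):
  [0→6]: (0.0+826.6)/2 × 6 = 2479.8
  [6→6.25]: (826.6+815.1)/2 × 0.25 = 205.2125
  [6.25→7.75]: (815.1+737.9)/2 × 1.5 = 1164.75
  Sum = 3849.7625 ng/mL·hr
Tail: C_last/k_e = 737.9/0.088 = 8385.227
AUC_0→∞ (oral suspension) = 3849.7625 + 8385.227 = 12234.9895 ng/mL·hr
F = (AUC_ev/D_ev)/(AUC_iv/D_iv) = (12234.9895/625)/(9240/250) = 19.576/36.96 = 0.5297

F = 0.530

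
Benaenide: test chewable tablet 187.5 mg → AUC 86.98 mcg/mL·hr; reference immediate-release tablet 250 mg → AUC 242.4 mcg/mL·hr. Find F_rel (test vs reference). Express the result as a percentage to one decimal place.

F_rel = (AUC_test/D_test) / (AUC_ref/D_ref)
      = (86.98/187.5) / (242.4/250)
      = 0.463893 / 0.9696 = 0.4784 = 47.84%

F_rel = 47.8%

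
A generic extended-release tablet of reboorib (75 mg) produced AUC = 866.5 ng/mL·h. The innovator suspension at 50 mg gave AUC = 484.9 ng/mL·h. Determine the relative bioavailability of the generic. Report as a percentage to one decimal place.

F_rel = 119.1%

F_rel = (AUC_test/D_test) / (AUC_ref/D_ref)
      = (866.5/75) / (484.9/50)
      = 11.5533 / 9.698 = 1.1913 = 119.13%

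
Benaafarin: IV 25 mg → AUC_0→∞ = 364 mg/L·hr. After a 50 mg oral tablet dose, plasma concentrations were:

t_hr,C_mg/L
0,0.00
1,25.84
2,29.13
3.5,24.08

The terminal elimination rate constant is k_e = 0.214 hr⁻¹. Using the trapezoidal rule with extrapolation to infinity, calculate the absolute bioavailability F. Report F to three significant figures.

Trapezoidal AUC_0→3.5 (oral tablet):
  [0→1]: (0.00+25.84)/2 × 1 = 12.92
  [1→2]: (25.84+29.13)/2 × 1 = 27.485
  [2→3.5]: (29.13+24.08)/2 × 1.5 = 39.9075
  Sum = 80.3125 mg/L·hr
Tail: C_last/k_e = 24.08/0.214 = 112.523
AUC_0→∞ (oral tablet) = 80.3125 + 112.523 = 192.8355 mg/L·hr
F = (AUC_ev/D_ev)/(AUC_iv/D_iv) = (192.8355/50)/(364/25) = 3.85671/14.56 = 0.2649

F = 0.265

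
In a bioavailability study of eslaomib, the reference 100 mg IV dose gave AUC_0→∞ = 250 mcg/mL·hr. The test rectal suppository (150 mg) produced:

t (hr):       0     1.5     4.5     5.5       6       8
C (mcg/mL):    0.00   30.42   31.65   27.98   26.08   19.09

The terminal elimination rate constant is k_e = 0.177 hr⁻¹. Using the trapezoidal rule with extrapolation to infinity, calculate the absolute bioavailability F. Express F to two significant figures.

Trapezoidal AUC_0→8 (rectal suppository):
  [0→1.5]: (0.00+30.42)/2 × 1.5 = 22.815
  [1.5→4.5]: (30.42+31.65)/2 × 3 = 93.105
  [4.5→5.5]: (31.65+27.98)/2 × 1 = 29.815
  [5.5→6]: (27.98+26.08)/2 × 0.5 = 13.515
  [6→8]: (26.08+19.09)/2 × 2 = 45.17
  Sum = 204.42 mcg/mL·hr
Tail: C_last/k_e = 19.09/0.177 = 107.853
AUC_0→∞ (rectal suppository) = 204.42 + 107.853 = 312.273 mcg/mL·hr
F = (AUC_ev/D_ev)/(AUC_iv/D_iv) = (312.273/150)/(250/100) = 2.08182/2.5 = 0.8327

F = 0.83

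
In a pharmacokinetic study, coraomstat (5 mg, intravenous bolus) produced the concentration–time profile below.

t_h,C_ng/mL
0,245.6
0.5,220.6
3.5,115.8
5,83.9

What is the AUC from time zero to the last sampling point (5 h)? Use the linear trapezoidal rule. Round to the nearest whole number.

AUC = 771 ng/mL·h

Trapezoidal AUC_0→5:
  [0→0.5]: (245.6+220.6)/2 × 0.5 = 116.55
  [0.5→3.5]: (220.6+115.8)/2 × 3 = 504.6
  [3.5→5]: (115.8+83.9)/2 × 1.5 = 149.775
  Sum = 770.925 ng/mL·h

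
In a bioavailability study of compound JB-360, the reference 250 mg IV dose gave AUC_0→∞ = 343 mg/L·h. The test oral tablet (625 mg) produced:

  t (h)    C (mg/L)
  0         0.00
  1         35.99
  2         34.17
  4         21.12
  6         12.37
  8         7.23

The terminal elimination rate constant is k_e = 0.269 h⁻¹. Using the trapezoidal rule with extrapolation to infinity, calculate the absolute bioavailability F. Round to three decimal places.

Trapezoidal AUC_0→8 (oral tablet):
  [0→1]: (0.00+35.99)/2 × 1 = 17.995
  [1→2]: (35.99+34.17)/2 × 1 = 35.08
  [2→4]: (34.17+21.12)/2 × 2 = 55.29
  [4→6]: (21.12+12.37)/2 × 2 = 33.49
  [6→8]: (12.37+7.23)/2 × 2 = 19.6
  Sum = 161.455 mg/L·h
Tail: C_last/k_e = 7.23/0.269 = 26.877
AUC_0→∞ (oral tablet) = 161.455 + 26.877 = 188.332 mg/L·h
F = (AUC_ev/D_ev)/(AUC_iv/D_iv) = (188.332/625)/(343/250) = 0.3013312/1.372 = 0.2196

F = 0.220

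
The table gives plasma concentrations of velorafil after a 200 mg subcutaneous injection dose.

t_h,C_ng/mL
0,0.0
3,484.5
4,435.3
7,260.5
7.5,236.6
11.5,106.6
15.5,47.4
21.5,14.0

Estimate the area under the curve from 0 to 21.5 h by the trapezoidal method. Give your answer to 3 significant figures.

AUC = 3530 ng/mL·h

Trapezoidal AUC_0→21.5:
  [0→3]: (0.0+484.5)/2 × 3 = 726.75
  [3→4]: (484.5+435.3)/2 × 1 = 459.9
  [4→7]: (435.3+260.5)/2 × 3 = 1043.7
  [7→7.5]: (260.5+236.6)/2 × 0.5 = 124.275
  [7.5→11.5]: (236.6+106.6)/2 × 4 = 686.4
  [11.5→15.5]: (106.6+47.4)/2 × 4 = 308.0
  [15.5→21.5]: (47.4+14.0)/2 × 6 = 184.2
  Sum = 3533.225 ng/mL·h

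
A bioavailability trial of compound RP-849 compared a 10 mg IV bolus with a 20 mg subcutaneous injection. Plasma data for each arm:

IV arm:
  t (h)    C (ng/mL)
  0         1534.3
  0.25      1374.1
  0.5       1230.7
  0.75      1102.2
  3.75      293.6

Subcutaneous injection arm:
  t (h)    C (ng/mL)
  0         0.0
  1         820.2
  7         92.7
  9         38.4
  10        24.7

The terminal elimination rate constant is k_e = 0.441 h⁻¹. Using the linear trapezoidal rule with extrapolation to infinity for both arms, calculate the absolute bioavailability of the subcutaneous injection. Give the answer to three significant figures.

F = 0.450

Trapezoidal AUC_0→3.75 (IV):
  [0→0.25]: (1534.3+1374.1)/2 × 0.25 = 363.55
  [0.25→0.5]: (1374.1+1230.7)/2 × 0.25 = 325.6
  [0.5→0.75]: (1230.7+1102.2)/2 × 0.25 = 291.6125
  [0.75→3.75]: (1102.2+293.6)/2 × 3 = 2093.7
  Sum = 3074.4625 ng/mL·h
IV tail: 293.6/0.441 = 665.760; AUC_iv,0→∞ = 3074.4625 + 665.760 = 3740.2225 ng/mL·h
Trapezoidal AUC_0→10 (subcutaneous injection):
  [0→1]: (0.0+820.2)/2 × 1 = 410.1
  [1→7]: (820.2+92.7)/2 × 6 = 2738.7
  [7→9]: (92.7+38.4)/2 × 2 = 131.1
  [9→10]: (38.4+24.7)/2 × 1 = 31.55
  Sum = 3311.45 ng/mL·h
subcutaneous injection tail: 24.7/0.441 = 56.009; AUC_ev,0→∞ = 3311.45 + 56.009 = 3367.459 ng/mL·h
F = (AUC_ev/D_ev)/(AUC_iv/D_iv) = (3367.459/20)/(3740.2225/10) = 168.37295/374.02225 = 0.4502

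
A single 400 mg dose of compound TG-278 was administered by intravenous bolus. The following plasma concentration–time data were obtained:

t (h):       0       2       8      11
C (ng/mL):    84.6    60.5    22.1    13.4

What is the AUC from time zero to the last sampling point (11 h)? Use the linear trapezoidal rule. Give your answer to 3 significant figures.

AUC = 446 ng/mL·h

Trapezoidal AUC_0→11:
  [0→2]: (84.6+60.5)/2 × 2 = 145.1
  [2→8]: (60.5+22.1)/2 × 6 = 247.8
  [8→11]: (22.1+13.4)/2 × 3 = 53.25
  Sum = 446.15 ng/mL·h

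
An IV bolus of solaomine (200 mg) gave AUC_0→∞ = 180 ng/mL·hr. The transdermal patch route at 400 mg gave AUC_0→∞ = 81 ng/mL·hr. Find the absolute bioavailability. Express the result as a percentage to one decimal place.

F = 22.5%

F = (AUC_ev / D_ev) / (AUC_iv / D_iv)
  = (81/400) / (180/200)
  = 0.2025 / 0.9 = 0.2250
  = 22.50%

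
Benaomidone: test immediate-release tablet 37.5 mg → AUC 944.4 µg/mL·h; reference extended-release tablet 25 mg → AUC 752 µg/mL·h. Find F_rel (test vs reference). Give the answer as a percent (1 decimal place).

F_rel = 83.7%

F_rel = (AUC_test/D_test) / (AUC_ref/D_ref)
      = (944.4/37.5) / (752/25)
      = 25.184 / 30.08 = 0.8372 = 83.72%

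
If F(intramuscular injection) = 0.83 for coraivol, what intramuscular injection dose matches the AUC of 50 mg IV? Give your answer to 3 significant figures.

For equal systemic exposure: F × D_ev = D_iv
D_ev = D_iv / F = 50 / 0.83 = 60.241 mg

D_intramuscular = 60.2 mg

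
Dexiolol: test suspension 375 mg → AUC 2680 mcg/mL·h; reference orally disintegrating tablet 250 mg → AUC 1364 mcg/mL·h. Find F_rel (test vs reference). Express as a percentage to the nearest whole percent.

F_rel = (AUC_test/D_test) / (AUC_ref/D_ref)
      = (2680/375) / (1364/250)
      = 7.14667 / 5.456 = 1.3099 = 130.99%

F_rel = 131%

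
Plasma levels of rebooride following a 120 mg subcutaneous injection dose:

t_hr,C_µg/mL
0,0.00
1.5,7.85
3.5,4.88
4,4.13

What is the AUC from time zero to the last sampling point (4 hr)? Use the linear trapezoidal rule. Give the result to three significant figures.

AUC = 20.9 µg/mL·hr

Trapezoidal AUC_0→4:
  [0→1.5]: (0.00+7.85)/2 × 1.5 = 5.8875
  [1.5→3.5]: (7.85+4.88)/2 × 2 = 12.73
  [3.5→4]: (4.88+4.13)/2 × 0.5 = 2.2525
  Sum = 20.87 µg/mL·hr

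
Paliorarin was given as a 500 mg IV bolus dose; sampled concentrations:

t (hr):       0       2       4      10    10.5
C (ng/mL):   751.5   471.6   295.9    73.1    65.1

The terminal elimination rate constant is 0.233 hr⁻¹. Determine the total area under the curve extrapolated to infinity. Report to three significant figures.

Trapezoidal AUC_0→10.5:
  [0→2]: (751.5+471.6)/2 × 2 = 1223.1
  [2→4]: (471.6+295.9)/2 × 2 = 767.5
  [4→10]: (295.9+73.1)/2 × 6 = 1107.0
  [10→10.5]: (73.1+65.1)/2 × 0.5 = 34.55
  Sum = 3132.15 ng/mL·hr
Extrapolated tail: C_last / k_e = 65.1 / 0.233 = 279.399
AUC_0→∞ = 3132.15 + 279.399 = 3411.549 ng/mL·hr

AUC = 3410 ng/mL·hr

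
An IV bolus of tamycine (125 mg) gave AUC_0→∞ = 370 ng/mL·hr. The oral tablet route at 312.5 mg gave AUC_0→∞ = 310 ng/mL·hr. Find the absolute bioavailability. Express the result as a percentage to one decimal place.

F = (AUC_ev / D_ev) / (AUC_iv / D_iv)
  = (310/312.5) / (370/125)
  = 0.992 / 2.96 = 0.3351
  = 33.51%

F = 33.5%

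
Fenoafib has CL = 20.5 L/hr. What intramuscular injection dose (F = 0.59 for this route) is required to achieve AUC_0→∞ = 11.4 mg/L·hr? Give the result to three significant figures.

Dose = CL × AUC_0→∞ / F
     = 20.5 × 11.4 / 0.59 = 396.102 mg

Dose = 396 mg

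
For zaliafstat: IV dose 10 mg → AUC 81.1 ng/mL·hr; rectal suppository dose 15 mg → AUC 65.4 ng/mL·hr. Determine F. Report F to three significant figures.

F = (AUC_ev / D_ev) / (AUC_iv / D_iv)
  = (65.4/15) / (81.1/10)
  = 4.36 / 8.11 = 0.5376

F = 0.538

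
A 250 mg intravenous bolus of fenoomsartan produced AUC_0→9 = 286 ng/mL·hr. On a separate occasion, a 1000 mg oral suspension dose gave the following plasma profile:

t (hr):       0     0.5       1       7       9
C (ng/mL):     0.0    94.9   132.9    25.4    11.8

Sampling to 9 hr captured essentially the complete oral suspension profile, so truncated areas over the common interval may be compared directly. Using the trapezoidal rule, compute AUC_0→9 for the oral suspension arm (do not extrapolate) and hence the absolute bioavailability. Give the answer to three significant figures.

F = 0.518

Trapezoidal AUC_0→9 (oral suspension):
  [0→0.5]: (0.0+94.9)/2 × 0.5 = 23.725
  [0.5→1]: (94.9+132.9)/2 × 0.5 = 56.95
  [1→7]: (132.9+25.4)/2 × 6 = 474.9
  [7→9]: (25.4+11.8)/2 × 2 = 37.2
  Sum = 592.775 ng/mL·hr
F = (AUC_ev/D_ev)/(AUC_iv/D_iv) = (592.775/1000)/(286/250) = 0.592775/1.144 = 0.5182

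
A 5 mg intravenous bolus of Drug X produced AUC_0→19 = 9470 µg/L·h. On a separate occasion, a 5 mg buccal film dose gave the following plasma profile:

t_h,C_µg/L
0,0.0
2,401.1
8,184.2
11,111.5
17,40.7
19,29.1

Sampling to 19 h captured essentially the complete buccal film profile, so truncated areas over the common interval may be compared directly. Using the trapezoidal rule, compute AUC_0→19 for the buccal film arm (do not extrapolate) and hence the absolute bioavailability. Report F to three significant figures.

Trapezoidal AUC_0→19 (buccal film):
  [0→2]: (0.0+401.1)/2 × 2 = 401.1
  [2→8]: (401.1+184.2)/2 × 6 = 1755.9
  [8→11]: (184.2+111.5)/2 × 3 = 443.55
  [11→17]: (111.5+40.7)/2 × 6 = 456.6
  [17→19]: (40.7+29.1)/2 × 2 = 69.8
  Sum = 3126.95 µg/L·h
F = (AUC_ev/D_ev)/(AUC_iv/D_iv) = (3126.95/5)/(9470/5) = 625.39/1894 = 0.3302

F = 0.330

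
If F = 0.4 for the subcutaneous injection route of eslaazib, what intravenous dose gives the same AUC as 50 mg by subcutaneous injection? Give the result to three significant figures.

Systemic exposure from an extravascular dose = F × D_ev, so the equivalent IV dose is F × D_ev.
D_iv = F × D_ev = 0.4 × 50 = 20 mg

D_iv = 20.0 mg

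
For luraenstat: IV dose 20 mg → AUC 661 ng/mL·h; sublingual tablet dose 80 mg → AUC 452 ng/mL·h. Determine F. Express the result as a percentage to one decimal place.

F = 17.1%

F = (AUC_ev / D_ev) / (AUC_iv / D_iv)
  = (452/80) / (661/20)
  = 5.65 / 33.05 = 0.1710
  = 17.10%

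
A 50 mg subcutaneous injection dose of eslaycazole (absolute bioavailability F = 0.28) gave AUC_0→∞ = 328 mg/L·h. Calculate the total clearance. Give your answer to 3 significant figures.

CL = F × Dose / AUC_0→∞
   = 0.28 × 50 / 328 = 0.0426829 L/h

CL = 0.0427 L/h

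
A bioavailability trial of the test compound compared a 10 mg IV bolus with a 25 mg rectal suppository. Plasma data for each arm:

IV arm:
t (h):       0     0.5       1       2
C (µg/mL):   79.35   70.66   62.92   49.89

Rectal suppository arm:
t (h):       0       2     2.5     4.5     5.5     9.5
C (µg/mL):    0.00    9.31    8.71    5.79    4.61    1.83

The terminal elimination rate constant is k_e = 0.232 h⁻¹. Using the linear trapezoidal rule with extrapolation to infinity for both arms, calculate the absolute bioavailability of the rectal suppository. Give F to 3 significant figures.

Trapezoidal AUC_0→2 (IV):
  [0→0.5]: (79.35+70.66)/2 × 0.5 = 37.5025
  [0.5→1]: (70.66+62.92)/2 × 0.5 = 33.395
  [1→2]: (62.92+49.89)/2 × 1 = 56.405
  Sum = 127.3025 µg/mL·h
IV tail: 49.89/0.232 = 215.043; AUC_iv,0→∞ = 127.3025 + 215.043 = 342.3455 µg/mL·h
Trapezoidal AUC_0→9.5 (rectal suppository):
  [0→2]: (0.00+9.31)/2 × 2 = 9.31
  [2→2.5]: (9.31+8.71)/2 × 0.5 = 4.505
  [2.5→4.5]: (8.71+5.79)/2 × 2 = 14.5
  [4.5→5.5]: (5.79+4.61)/2 × 1 = 5.2
  [5.5→9.5]: (4.61+1.83)/2 × 4 = 12.88
  Sum = 46.395 µg/mL·h
rectal suppository tail: 1.83/0.232 = 7.888; AUC_ev,0→∞ = 46.395 + 7.888 = 54.283 µg/mL·h
F = (AUC_ev/D_ev)/(AUC_iv/D_iv) = (54.283/25)/(342.3455/10) = 2.17132/34.23455 = 0.0634

F = 0.0634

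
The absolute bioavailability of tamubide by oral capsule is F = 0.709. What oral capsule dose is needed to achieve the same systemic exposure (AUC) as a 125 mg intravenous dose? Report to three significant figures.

D_oral = 176 mg

For equal systemic exposure: F × D_ev = D_iv
D_ev = D_iv / F = 125 / 0.709 = 176.305 mg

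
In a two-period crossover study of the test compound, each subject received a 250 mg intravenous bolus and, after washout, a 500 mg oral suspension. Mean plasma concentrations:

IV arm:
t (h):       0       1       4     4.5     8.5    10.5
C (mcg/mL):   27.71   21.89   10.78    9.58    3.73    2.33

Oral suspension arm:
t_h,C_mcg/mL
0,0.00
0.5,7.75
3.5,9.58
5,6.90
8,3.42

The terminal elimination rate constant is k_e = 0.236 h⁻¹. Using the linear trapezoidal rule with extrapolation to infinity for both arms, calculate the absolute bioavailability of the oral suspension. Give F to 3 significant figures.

Trapezoidal AUC_0→10.5 (IV):
  [0→1]: (27.71+21.89)/2 × 1 = 24.8
  [1→4]: (21.89+10.78)/2 × 3 = 49.005
  [4→4.5]: (10.78+9.58)/2 × 0.5 = 5.09
  [4.5→8.5]: (9.58+3.73)/2 × 4 = 26.62
  [8.5→10.5]: (3.73+2.33)/2 × 2 = 6.06
  Sum = 111.575 mcg/mL·h
IV tail: 2.33/0.236 = 9.873; AUC_iv,0→∞ = 111.575 + 9.873 = 121.448 mcg/mL·h
Trapezoidal AUC_0→8 (oral suspension):
  [0→0.5]: (0.00+7.75)/2 × 0.5 = 1.9375
  [0.5→3.5]: (7.75+9.58)/2 × 3 = 25.995
  [3.5→5]: (9.58+6.90)/2 × 1.5 = 12.36
  [5→8]: (6.90+3.42)/2 × 3 = 15.48
  Sum = 55.7725 mcg/mL·h
oral suspension tail: 3.42/0.236 = 14.492; AUC_ev,0→∞ = 55.7725 + 14.492 = 70.2645 mcg/mL·h
F = (AUC_ev/D_ev)/(AUC_iv/D_iv) = (70.2645/500)/(121.448/250) = 0.140529/0.485792 = 0.2893

F = 0.289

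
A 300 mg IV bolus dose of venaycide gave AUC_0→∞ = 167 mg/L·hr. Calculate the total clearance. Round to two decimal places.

CL = 1.80 L/hr

CL = Dose_iv / AUC_0→∞
   = 300 / 167 = 1.79641 L/hr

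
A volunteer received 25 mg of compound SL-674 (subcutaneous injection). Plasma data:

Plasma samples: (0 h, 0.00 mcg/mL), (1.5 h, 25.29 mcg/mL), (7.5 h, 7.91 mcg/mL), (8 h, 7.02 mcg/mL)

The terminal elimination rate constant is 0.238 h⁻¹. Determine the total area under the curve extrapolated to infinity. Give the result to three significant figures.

Trapezoidal AUC_0→8:
  [0→1.5]: (0.00+25.29)/2 × 1.5 = 18.9675
  [1.5→7.5]: (25.29+7.91)/2 × 6 = 99.6
  [7.5→8]: (7.91+7.02)/2 × 0.5 = 3.7325
  Sum = 122.3 mcg/mL·h
Extrapolated tail: C_last / k_e = 7.02 / 0.238 = 29.496
AUC_0→∞ = 122.3 + 29.496 = 151.796 mcg/mL·h

AUC = 152 mcg/mL·h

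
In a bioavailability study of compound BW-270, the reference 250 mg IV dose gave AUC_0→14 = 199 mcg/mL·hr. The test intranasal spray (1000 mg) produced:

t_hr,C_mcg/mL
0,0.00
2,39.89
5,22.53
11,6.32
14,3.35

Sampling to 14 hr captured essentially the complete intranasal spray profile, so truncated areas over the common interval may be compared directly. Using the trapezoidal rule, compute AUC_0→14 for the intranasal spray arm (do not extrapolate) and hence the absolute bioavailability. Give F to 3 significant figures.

F = 0.295

Trapezoidal AUC_0→14 (intranasal spray):
  [0→2]: (0.00+39.89)/2 × 2 = 39.89
  [2→5]: (39.89+22.53)/2 × 3 = 93.63
  [5→11]: (22.53+6.32)/2 × 6 = 86.55
  [11→14]: (6.32+3.35)/2 × 3 = 14.505
  Sum = 234.575 mcg/mL·hr
F = (AUC_ev/D_ev)/(AUC_iv/D_iv) = (234.575/1000)/(199/250) = 0.234575/0.796 = 0.2947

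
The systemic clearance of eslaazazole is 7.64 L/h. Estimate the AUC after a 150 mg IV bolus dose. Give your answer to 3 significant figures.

AUC = 19.6 mg/L·h

AUC_0→∞ = Dose_iv / CL
        = 150 / 7.64 = 19.6335 mg/L·h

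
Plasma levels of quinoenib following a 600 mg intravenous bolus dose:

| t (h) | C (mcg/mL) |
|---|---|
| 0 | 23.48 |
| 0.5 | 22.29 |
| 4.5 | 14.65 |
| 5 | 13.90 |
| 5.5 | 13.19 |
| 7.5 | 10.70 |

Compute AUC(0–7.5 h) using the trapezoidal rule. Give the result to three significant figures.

Trapezoidal AUC_0→7.5:
  [0→0.5]: (23.48+22.29)/2 × 0.5 = 11.4425
  [0.5→4.5]: (22.29+14.65)/2 × 4 = 73.88
  [4.5→5]: (14.65+13.90)/2 × 0.5 = 7.1375
  [5→5.5]: (13.90+13.19)/2 × 0.5 = 6.7725
  [5.5→7.5]: (13.19+10.70)/2 × 2 = 23.89
  Sum = 123.1225 mcg/mL·h

AUC = 123 mcg/mL·h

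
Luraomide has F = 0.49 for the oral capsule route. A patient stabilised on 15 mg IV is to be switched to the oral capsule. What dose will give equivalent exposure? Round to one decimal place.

D_oral = 30.6 mg

For equal systemic exposure: F × D_ev = D_iv
D_ev = D_iv / F = 15 / 0.49 = 30.6122 mg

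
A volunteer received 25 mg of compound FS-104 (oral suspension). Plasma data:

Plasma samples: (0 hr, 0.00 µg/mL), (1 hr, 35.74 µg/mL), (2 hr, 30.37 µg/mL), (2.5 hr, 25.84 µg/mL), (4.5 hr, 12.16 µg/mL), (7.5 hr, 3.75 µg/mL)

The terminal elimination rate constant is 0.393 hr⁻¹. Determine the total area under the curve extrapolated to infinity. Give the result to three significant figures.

Trapezoidal AUC_0→7.5:
  [0→1]: (0.00+35.74)/2 × 1 = 17.87
  [1→2]: (35.74+30.37)/2 × 1 = 33.055
  [2→2.5]: (30.37+25.84)/2 × 0.5 = 14.0525
  [2.5→4.5]: (25.84+12.16)/2 × 2 = 38.0
  [4.5→7.5]: (12.16+3.75)/2 × 3 = 23.865
  Sum = 126.8425 µg/mL·hr
Extrapolated tail: C_last / k_e = 3.75 / 0.393 = 9.542
AUC_0→∞ = 126.8425 + 9.542 = 136.3845 µg/mL·hr

AUC = 136 µg/mL·hr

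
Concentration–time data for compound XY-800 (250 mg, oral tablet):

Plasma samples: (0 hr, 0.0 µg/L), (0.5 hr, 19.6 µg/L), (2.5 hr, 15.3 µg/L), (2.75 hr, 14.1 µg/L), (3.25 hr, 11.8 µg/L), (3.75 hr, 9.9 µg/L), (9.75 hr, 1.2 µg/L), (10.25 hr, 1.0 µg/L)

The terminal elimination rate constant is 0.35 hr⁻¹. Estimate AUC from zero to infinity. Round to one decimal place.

Trapezoidal AUC_0→10.25:
  [0→0.5]: (0.0+19.6)/2 × 0.5 = 4.9
  [0.5→2.5]: (19.6+15.3)/2 × 2 = 34.9
  [2.5→2.75]: (15.3+14.1)/2 × 0.25 = 3.675
  [2.75→3.25]: (14.1+11.8)/2 × 0.5 = 6.475
  [3.25→3.75]: (11.8+9.9)/2 × 0.5 = 5.425
  [3.75→9.75]: (9.9+1.2)/2 × 6 = 33.3
  [9.75→10.25]: (1.2+1.0)/2 × 0.5 = 0.55
  Sum = 89.225 µg/L·hr
Extrapolated tail: C_last / k_e = 1.0 / 0.35 = 2.857
AUC_0→∞ = 89.225 + 2.857 = 92.082 µg/L·hr

AUC = 92.1 µg/L·hr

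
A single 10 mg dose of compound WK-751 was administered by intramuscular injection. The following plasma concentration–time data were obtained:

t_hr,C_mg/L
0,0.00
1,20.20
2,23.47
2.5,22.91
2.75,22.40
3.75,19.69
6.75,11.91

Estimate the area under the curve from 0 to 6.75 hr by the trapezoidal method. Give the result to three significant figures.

Trapezoidal AUC_0→6.75:
  [0→1]: (0.00+20.20)/2 × 1 = 10.1
  [1→2]: (20.20+23.47)/2 × 1 = 21.835
  [2→2.5]: (23.47+22.91)/2 × 0.5 = 11.595
  [2.5→2.75]: (22.91+22.40)/2 × 0.25 = 5.66375
  [2.75→3.75]: (22.40+19.69)/2 × 1 = 21.045
  [3.75→6.75]: (19.69+11.91)/2 × 3 = 47.4
  Sum = 117.63875 mg/L·hr

AUC = 118 mg/L·hr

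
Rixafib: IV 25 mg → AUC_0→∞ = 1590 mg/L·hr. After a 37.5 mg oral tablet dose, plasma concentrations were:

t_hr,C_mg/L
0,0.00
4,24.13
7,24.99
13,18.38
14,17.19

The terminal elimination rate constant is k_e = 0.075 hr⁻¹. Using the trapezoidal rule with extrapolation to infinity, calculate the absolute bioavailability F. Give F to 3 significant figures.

Trapezoidal AUC_0→14 (oral tablet):
  [0→4]: (0.00+24.13)/2 × 4 = 48.26
  [4→7]: (24.13+24.99)/2 × 3 = 73.68
  [7→13]: (24.99+18.38)/2 × 6 = 130.11
  [13→14]: (18.38+17.19)/2 × 1 = 17.785
  Sum = 269.835 mg/L·hr
Tail: C_last/k_e = 17.19/0.075 = 229.200
AUC_0→∞ (oral tablet) = 269.835 + 229.200 = 499.035 mg/L·hr
F = (AUC_ev/D_ev)/(AUC_iv/D_iv) = (499.035/37.5)/(1590/25) = 13.3076/63.6 = 0.2092

F = 0.209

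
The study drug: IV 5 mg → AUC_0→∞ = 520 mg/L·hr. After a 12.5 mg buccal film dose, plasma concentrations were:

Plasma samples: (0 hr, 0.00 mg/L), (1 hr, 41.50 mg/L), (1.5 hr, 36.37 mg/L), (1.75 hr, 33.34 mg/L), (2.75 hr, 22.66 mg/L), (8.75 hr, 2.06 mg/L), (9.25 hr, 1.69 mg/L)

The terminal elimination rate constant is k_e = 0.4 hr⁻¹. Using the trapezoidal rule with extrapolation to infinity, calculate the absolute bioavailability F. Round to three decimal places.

Trapezoidal AUC_0→9.25 (buccal film):
  [0→1]: (0.00+41.50)/2 × 1 = 20.75
  [1→1.5]: (41.50+36.37)/2 × 0.5 = 19.4675
  [1.5→1.75]: (36.37+33.34)/2 × 0.25 = 8.71375
  [1.75→2.75]: (33.34+22.66)/2 × 1 = 28.0
  [2.75→8.75]: (22.66+2.06)/2 × 6 = 74.16
  [8.75→9.25]: (2.06+1.69)/2 × 0.5 = 0.9375
  Sum = 152.02875 mg/L·hr
Tail: C_last/k_e = 1.69/0.4 = 4.225
AUC_0→∞ (buccal film) = 152.02875 + 4.225 = 156.25375 mg/L·hr
F = (AUC_ev/D_ev)/(AUC_iv/D_iv) = (156.25375/12.5)/(520/5) = 12.5003/104 = 0.1202

F = 0.120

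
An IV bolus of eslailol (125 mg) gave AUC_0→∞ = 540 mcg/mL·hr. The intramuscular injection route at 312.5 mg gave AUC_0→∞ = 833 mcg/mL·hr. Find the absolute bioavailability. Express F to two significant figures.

F = (AUC_ev / D_ev) / (AUC_iv / D_iv)
  = (833/312.5) / (540/125)
  = 2.6656 / 4.32 = 0.6170

F = 0.62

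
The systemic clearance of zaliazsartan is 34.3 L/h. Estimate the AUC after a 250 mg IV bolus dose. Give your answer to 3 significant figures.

AUC = 7.29 mg/L·h

AUC_0→∞ = Dose_iv / CL
        = 250 / 34.3 = 7.28863 mg/L·h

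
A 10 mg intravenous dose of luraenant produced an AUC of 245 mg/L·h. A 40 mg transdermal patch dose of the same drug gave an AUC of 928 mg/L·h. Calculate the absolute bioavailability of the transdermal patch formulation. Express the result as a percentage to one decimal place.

F = 94.7%

F = (AUC_ev / D_ev) / (AUC_iv / D_iv)
  = (928/40) / (245/10)
  = 23.2 / 24.5 = 0.9469
  = 94.69%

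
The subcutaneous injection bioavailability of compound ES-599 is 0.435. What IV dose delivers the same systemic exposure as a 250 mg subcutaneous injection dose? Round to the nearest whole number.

D_iv = 109 mg

Systemic exposure from an extravascular dose = F × D_ev, so the equivalent IV dose is F × D_ev.
D_iv = F × D_ev = 0.435 × 250 = 108.75 mg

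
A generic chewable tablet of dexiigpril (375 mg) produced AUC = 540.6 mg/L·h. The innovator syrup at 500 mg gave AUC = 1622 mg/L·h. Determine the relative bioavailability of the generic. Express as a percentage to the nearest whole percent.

F_rel = 44%

F_rel = (AUC_test/D_test) / (AUC_ref/D_ref)
      = (540.6/375) / (1622/500)
      = 1.4416 / 3.244 = 0.4444 = 44.44%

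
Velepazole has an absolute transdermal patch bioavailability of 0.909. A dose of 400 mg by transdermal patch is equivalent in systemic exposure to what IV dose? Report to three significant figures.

D_iv = 364 mg

Systemic exposure from an extravascular dose = F × D_ev, so the equivalent IV dose is F × D_ev.
D_iv = F × D_ev = 0.909 × 400 = 363.6 mg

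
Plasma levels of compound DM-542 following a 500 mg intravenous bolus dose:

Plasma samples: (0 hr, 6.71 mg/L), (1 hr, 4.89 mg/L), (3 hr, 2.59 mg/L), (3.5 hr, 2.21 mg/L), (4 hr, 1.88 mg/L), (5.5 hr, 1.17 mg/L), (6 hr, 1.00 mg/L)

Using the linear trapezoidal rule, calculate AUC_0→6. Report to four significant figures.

Trapezoidal AUC_0→6:
  [0→1]: (6.71+4.89)/2 × 1 = 5.8
  [1→3]: (4.89+2.59)/2 × 2 = 7.48
  [3→3.5]: (2.59+2.21)/2 × 0.5 = 1.2
  [3.5→4]: (2.21+1.88)/2 × 0.5 = 1.0225
  [4→5.5]: (1.88+1.17)/2 × 1.5 = 2.2875
  [5.5→6]: (1.17+1.00)/2 × 0.5 = 0.5425
  Sum = 18.3325 mg/L·hr

AUC = 18.33 mg/L·hr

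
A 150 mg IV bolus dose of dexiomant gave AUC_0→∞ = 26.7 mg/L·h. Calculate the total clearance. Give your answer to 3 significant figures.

CL = 5.62 L/h

CL = Dose_iv / AUC_0→∞
   = 150 / 26.7 = 5.61798 L/h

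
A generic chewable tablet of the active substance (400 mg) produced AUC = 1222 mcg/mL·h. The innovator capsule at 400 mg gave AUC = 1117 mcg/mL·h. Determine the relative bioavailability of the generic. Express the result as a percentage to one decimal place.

F_rel = (AUC_test/D_test) / (AUC_ref/D_ref)
      = (1222/400) / (1117/400)
      = 3.055 / 2.7925 = 1.0940 = 109.40%

F_rel = 109.4%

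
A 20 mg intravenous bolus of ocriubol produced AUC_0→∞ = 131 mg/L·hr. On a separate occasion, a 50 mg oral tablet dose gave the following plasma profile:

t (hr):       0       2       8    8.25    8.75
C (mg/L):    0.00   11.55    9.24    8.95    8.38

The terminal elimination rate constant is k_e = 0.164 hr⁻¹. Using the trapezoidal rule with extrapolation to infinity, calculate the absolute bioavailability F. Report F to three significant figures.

Trapezoidal AUC_0→8.75 (oral tablet):
  [0→2]: (0.00+11.55)/2 × 2 = 11.55
  [2→8]: (11.55+9.24)/2 × 6 = 62.37
  [8→8.25]: (9.24+8.95)/2 × 0.25 = 2.27375
  [8.25→8.75]: (8.95+8.38)/2 × 0.5 = 4.3325
  Sum = 80.52625 mg/L·hr
Tail: C_last/k_e = 8.38/0.164 = 51.098
AUC_0→∞ (oral tablet) = 80.52625 + 51.098 = 131.62425 mg/L·hr
F = (AUC_ev/D_ev)/(AUC_iv/D_iv) = (131.62425/50)/(131/20) = 2.632485/6.55 = 0.4019

F = 0.402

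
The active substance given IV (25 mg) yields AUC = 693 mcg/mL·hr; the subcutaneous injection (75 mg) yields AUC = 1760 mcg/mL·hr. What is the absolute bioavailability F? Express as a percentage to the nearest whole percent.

F = 85%

F = (AUC_ev / D_ev) / (AUC_iv / D_iv)
  = (1760/75) / (693/25)
  = 23.4667 / 27.72 = 0.8466
  = 84.66%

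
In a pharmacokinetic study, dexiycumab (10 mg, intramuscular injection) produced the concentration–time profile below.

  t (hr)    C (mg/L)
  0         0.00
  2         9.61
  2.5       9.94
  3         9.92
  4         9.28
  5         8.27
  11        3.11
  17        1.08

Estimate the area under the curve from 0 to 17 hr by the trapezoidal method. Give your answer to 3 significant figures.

Trapezoidal AUC_0→17:
  [0→2]: (0.00+9.61)/2 × 2 = 9.61
  [2→2.5]: (9.61+9.94)/2 × 0.5 = 4.8875
  [2.5→3]: (9.94+9.92)/2 × 0.5 = 4.965
  [3→4]: (9.92+9.28)/2 × 1 = 9.6
  [4→5]: (9.28+8.27)/2 × 1 = 8.775
  [5→11]: (8.27+3.11)/2 × 6 = 34.14
  [11→17]: (3.11+1.08)/2 × 6 = 12.57
  Sum = 84.5475 mg/L·hr

AUC = 84.5 mg/L·hr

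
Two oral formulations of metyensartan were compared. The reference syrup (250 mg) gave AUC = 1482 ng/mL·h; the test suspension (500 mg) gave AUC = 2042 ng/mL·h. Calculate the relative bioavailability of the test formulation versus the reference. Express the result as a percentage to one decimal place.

F_rel = (AUC_test/D_test) / (AUC_ref/D_ref)
      = (2042/500) / (1482/250)
      = 4.084 / 5.928 = 0.6889 = 68.89%

F_rel = 68.9%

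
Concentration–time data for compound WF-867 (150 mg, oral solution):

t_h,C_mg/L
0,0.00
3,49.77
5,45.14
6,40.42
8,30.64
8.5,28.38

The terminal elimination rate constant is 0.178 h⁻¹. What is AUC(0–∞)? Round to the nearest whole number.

AUC = 458 mg/L·h

Trapezoidal AUC_0→8.5:
  [0→3]: (0.00+49.77)/2 × 3 = 74.655
  [3→5]: (49.77+45.14)/2 × 2 = 94.91
  [5→6]: (45.14+40.42)/2 × 1 = 42.78
  [6→8]: (40.42+30.64)/2 × 2 = 71.06
  [8→8.5]: (30.64+28.38)/2 × 0.5 = 14.755
  Sum = 298.16 mg/L·h
Extrapolated tail: C_last / k_e = 28.38 / 0.178 = 159.438
AUC_0→∞ = 298.16 + 159.438 = 457.598 mg/L·h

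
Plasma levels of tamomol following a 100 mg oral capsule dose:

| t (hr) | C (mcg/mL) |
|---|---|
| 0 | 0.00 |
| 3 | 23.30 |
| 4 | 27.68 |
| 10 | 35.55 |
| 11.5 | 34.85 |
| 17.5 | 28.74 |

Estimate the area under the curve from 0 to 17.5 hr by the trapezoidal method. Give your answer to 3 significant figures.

AUC = 494 mcg/mL·hr

Trapezoidal AUC_0→17.5:
  [0→3]: (0.00+23.30)/2 × 3 = 34.95
  [3→4]: (23.30+27.68)/2 × 1 = 25.49
  [4→10]: (27.68+35.55)/2 × 6 = 189.69
  [10→11.5]: (35.55+34.85)/2 × 1.5 = 52.8
  [11.5→17.5]: (34.85+28.74)/2 × 6 = 190.77
  Sum = 493.7 mcg/mL·hr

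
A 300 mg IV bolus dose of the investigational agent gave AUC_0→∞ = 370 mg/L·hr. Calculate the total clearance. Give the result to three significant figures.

CL = Dose_iv / AUC_0→∞
   = 300 / 370 = 0.810811 L/hr

CL = 0.811 L/hr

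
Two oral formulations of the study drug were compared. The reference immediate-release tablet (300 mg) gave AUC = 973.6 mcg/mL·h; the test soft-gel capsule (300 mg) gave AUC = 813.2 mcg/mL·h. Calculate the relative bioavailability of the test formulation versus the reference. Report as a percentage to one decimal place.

F_rel = 83.5%

F_rel = (AUC_test/D_test) / (AUC_ref/D_ref)
      = (813.2/300) / (973.6/300)
      = 2.71067 / 3.24533 = 0.8353 = 83.53%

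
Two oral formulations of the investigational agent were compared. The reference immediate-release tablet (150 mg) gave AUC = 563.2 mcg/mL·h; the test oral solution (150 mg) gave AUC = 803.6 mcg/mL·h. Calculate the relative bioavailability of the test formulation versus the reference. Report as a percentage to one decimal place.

F_rel = (AUC_test/D_test) / (AUC_ref/D_ref)
      = (803.6/150) / (563.2/150)
      = 5.35733 / 3.75467 = 1.4268 = 142.68%

F_rel = 142.7%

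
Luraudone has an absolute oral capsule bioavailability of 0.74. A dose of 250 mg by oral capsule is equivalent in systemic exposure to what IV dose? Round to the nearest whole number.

D_iv = 185 mg

Systemic exposure from an extravascular dose = F × D_ev, so the equivalent IV dose is F × D_ev.
D_iv = F × D_ev = 0.74 × 250 = 185 mg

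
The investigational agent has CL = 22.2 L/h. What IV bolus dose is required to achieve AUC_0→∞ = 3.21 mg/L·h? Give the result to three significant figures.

Dose = 71.3 mg

Dose_iv = CL × AUC_0→∞
     = 22.2 × 3.21 = 71.262 mg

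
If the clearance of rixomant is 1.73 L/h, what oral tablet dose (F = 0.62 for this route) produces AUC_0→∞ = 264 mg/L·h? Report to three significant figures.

Dose = CL × AUC_0→∞ / F
     = 1.73 × 264 / 0.62 = 736.645 mg

Dose = 737 mg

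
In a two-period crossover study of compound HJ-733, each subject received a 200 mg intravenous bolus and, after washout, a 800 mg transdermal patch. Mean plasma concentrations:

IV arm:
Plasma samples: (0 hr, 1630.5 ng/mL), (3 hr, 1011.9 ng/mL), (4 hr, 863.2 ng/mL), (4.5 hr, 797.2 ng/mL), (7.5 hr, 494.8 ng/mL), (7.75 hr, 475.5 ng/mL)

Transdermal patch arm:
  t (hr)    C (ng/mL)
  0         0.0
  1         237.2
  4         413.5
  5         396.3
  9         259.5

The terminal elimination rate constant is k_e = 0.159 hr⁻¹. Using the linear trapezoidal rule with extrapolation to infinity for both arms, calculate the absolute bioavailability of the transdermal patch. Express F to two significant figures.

F = 0.11

Trapezoidal AUC_0→7.75 (IV):
  [0→3]: (1630.5+1011.9)/2 × 3 = 3963.6
  [3→4]: (1011.9+863.2)/2 × 1 = 937.55
  [4→4.5]: (863.2+797.2)/2 × 0.5 = 415.1
  [4.5→7.5]: (797.2+494.8)/2 × 3 = 1938.0
  [7.5→7.75]: (494.8+475.5)/2 × 0.25 = 121.2875
  Sum = 7375.5375 ng/mL·hr
IV tail: 475.5/0.159 = 2990.566; AUC_iv,0→∞ = 7375.5375 + 2990.566 = 10366.1035 ng/mL·hr
Trapezoidal AUC_0→9 (transdermal patch):
  [0→1]: (0.0+237.2)/2 × 1 = 118.6
  [1→4]: (237.2+413.5)/2 × 3 = 976.05
  [4→5]: (413.5+396.3)/2 × 1 = 404.9
  [5→9]: (396.3+259.5)/2 × 4 = 1311.6
  Sum = 2811.15 ng/mL·hr
transdermal patch tail: 259.5/0.159 = 1632.075; AUC_ev,0→∞ = 2811.15 + 1632.075 = 4443.225 ng/mL·hr
F = (AUC_ev/D_ev)/(AUC_iv/D_iv) = (4443.225/800)/(10366.1035/200) = 5.55403/51.8305 = 0.1072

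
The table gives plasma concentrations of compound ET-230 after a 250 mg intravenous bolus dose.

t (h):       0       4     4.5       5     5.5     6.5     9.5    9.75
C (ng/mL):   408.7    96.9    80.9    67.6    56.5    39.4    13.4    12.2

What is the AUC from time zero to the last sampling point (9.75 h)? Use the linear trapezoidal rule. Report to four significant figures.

Trapezoidal AUC_0→9.75:
  [0→4]: (408.7+96.9)/2 × 4 = 1011.2
  [4→4.5]: (96.9+80.9)/2 × 0.5 = 44.45
  [4.5→5]: (80.9+67.6)/2 × 0.5 = 37.125
  [5→5.5]: (67.6+56.5)/2 × 0.5 = 31.025
  [5.5→6.5]: (56.5+39.4)/2 × 1 = 47.95
  [6.5→9.5]: (39.4+13.4)/2 × 3 = 79.2
  [9.5→9.75]: (13.4+12.2)/2 × 0.25 = 3.2
  Sum = 1254.15 ng/mL·h

AUC = 1254 ng/mL·h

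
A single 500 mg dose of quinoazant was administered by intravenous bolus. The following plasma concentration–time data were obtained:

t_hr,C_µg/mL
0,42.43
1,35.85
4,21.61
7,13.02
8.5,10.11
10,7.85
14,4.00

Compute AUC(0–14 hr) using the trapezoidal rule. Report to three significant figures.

Trapezoidal AUC_0→14:
  [0→1]: (42.43+35.85)/2 × 1 = 39.14
  [1→4]: (35.85+21.61)/2 × 3 = 86.19
  [4→7]: (21.61+13.02)/2 × 3 = 51.945
  [7→8.5]: (13.02+10.11)/2 × 1.5 = 17.3475
  [8.5→10]: (10.11+7.85)/2 × 1.5 = 13.47
  [10→14]: (7.85+4.00)/2 × 4 = 23.7
  Sum = 231.7925 µg/mL·hr

AUC = 232 µg/mL·hr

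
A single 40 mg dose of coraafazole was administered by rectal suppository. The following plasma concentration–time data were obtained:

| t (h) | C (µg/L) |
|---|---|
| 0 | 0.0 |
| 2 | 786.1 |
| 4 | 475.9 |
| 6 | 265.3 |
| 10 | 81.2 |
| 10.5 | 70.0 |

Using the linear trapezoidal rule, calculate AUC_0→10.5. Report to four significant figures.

Trapezoidal AUC_0→10.5:
  [0→2]: (0.0+786.1)/2 × 2 = 786.1
  [2→4]: (786.1+475.9)/2 × 2 = 1262.0
  [4→6]: (475.9+265.3)/2 × 2 = 741.2
  [6→10]: (265.3+81.2)/2 × 4 = 693.0
  [10→10.5]: (81.2+70.0)/2 × 0.5 = 37.8
  Sum = 3520.1 µg/L·h

AUC = 3520 µg/L·h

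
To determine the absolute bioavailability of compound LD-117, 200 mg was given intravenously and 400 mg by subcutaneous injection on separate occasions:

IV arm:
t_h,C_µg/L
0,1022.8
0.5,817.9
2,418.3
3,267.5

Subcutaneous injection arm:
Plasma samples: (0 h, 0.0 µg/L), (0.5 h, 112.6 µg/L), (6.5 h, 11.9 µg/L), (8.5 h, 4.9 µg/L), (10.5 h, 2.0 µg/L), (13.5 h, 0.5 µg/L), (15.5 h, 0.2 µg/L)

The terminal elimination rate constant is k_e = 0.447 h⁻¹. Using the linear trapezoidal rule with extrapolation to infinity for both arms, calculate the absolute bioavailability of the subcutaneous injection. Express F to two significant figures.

F = 0.092

Trapezoidal AUC_0→3 (IV):
  [0→0.5]: (1022.8+817.9)/2 × 0.5 = 460.175
  [0.5→2]: (817.9+418.3)/2 × 1.5 = 927.15
  [2→3]: (418.3+267.5)/2 × 1 = 342.9
  Sum = 1730.225 µg/L·h
IV tail: 267.5/0.447 = 598.434; AUC_iv,0→∞ = 1730.225 + 598.434 = 2328.659 µg/L·h
Trapezoidal AUC_0→15.5 (subcutaneous injection):
  [0→0.5]: (0.0+112.6)/2 × 0.5 = 28.15
  [0.5→6.5]: (112.6+11.9)/2 × 6 = 373.5
  [6.5→8.5]: (11.9+4.9)/2 × 2 = 16.8
  [8.5→10.5]: (4.9+2.0)/2 × 2 = 6.9
  [10.5→13.5]: (2.0+0.5)/2 × 3 = 3.75
  [13.5→15.5]: (0.5+0.2)/2 × 2 = 0.7
  Sum = 429.8 µg/L·h
subcutaneous injection tail: 0.2/0.447 = 0.447; AUC_ev,0→∞ = 429.8 + 0.447 = 430.247 µg/L·h
F = (AUC_ev/D_ev)/(AUC_iv/D_iv) = (430.247/400)/(2328.659/200) = 1.0756175/11.643295 = 0.0924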